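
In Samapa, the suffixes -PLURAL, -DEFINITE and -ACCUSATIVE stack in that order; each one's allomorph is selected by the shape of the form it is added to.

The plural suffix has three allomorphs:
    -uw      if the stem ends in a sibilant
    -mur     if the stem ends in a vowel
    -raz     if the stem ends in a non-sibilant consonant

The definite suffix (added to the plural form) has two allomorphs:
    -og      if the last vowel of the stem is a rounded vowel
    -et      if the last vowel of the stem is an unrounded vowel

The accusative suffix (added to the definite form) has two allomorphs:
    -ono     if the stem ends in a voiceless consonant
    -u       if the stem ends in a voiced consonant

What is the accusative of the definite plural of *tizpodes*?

Since the final sound of *tizpodes* is /s/ (a sibilant), it takes -uw, giving *tizpodesuw*.
The last vowel of the plural form *tizpodesuw* is /u/, which is a rounded vowel, so the definite suffix is -og, giving *tizpodesuwog*.
The final consonant of the definite form *tizpodesuwog* is /g/, which is voiced, so the accusative suffix is -u, giving *tizpodesuwogu*.

tizpodesuwogu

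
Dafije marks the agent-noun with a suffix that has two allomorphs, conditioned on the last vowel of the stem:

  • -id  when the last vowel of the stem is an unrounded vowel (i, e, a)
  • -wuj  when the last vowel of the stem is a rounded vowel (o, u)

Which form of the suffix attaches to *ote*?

The last vowel of *ote* is /e/, which is an unrounded vowel, so the suffix is -id.

-id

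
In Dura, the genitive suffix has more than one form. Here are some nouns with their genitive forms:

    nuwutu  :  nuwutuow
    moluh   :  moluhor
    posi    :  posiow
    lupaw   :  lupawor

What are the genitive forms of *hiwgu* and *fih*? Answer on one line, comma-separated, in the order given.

Looking at the final sound of each stem: -or when the stem ends in a consonant (*moluh*, *lupaw*); -ow when the stem ends in a vowel (*nuwutu*, *posi*).
*hiwgu* — final sound /u/ (a vowel) → -ow → *hiwguow*.
*fih* — final sound /h/ (a consonant) → -or → *fihor*.

hiwguow, fihor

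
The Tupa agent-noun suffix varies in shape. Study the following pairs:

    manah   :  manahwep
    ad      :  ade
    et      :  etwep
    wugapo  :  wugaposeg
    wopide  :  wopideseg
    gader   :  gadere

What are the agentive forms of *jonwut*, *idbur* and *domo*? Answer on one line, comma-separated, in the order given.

jonwutwep, idbure, domoseg

The suffix is conditioned by the final sound: -wep when the stem ends in a voiceless consonant (*manah*, *et*); -e when the stem ends in a voiced consonant (*ad*, *gader*); -seg when the stem ends in a vowel (*wugapo*, *wopide*).
*jonwut*: final sound = /t/, a voiceless consonant → -wep → *jonwutwep*.
The final sound of *idbur* is /r/, which is a voiced consonant, so the suffix is -e, giving *idbure*.
Since the final sound of *domo* is /o/ (a vowel), it takes -seg, giving *domoseg*.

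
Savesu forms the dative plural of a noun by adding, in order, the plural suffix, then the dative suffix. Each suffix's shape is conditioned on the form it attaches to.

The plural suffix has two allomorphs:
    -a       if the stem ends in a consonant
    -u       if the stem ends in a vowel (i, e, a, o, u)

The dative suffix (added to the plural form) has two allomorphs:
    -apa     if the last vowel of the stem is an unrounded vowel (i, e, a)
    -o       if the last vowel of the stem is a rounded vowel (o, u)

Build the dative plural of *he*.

*he*: final sound = /e/, a vowel → -u → *heu*.
The plural form *heu* — last vowel /u/ (a rounded vowel) → -o → *heuo*.

heuo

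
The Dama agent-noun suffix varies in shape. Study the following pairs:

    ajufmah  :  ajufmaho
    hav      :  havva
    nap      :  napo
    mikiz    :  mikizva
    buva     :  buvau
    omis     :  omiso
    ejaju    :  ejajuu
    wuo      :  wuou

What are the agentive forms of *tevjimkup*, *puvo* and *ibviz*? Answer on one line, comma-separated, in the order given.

tevjimkupo, puvou, ibvizva

The suffix is conditioned by the final sound: -o when the stem ends in a voiceless consonant (*ajufmah*, *nap*, *omis*); -va when the stem ends in a voiced consonant (*hav*, *mikiz*); -u when the stem ends in a vowel (*buva*, *ejaju*, *wuo*).
The final sound of *tevjimkup* is /p/, which is a voiceless consonant, so the suffix is -o, giving *tevjimkupo*.
Since the final sound of *puvo* is /o/ (a vowel), it takes -u, giving *puvou*.
Since the final sound of *ibviz* is /z/ (a voiced consonant), it takes -va, giving *ibvizva*.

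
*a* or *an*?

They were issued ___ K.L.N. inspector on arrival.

The indefinite article is chosen by the initial *sound* of the following word, not its spelling.
The initialism *K.L.N.* is read letter by letter; the first letter, K, is pronounced /keɪ/, which begins with a consonant sound.
So the article is *a*: They were issued a K.L.N. inspector on arrival.

a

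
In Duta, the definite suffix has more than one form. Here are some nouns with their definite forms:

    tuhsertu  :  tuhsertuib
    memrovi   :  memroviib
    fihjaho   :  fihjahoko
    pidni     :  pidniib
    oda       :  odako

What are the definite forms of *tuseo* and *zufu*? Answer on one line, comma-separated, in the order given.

tuseoko, zufuib

The pattern is height harmony: -ib when the last vowel of the stem is a high vowel (*tuhsertu*, *memrovi*, *pidni*); -ko when the last vowel of the stem is a non-high vowel (*fihjaho*, *oda*).
*tuseo*: last vowel = /o/, a non-high vowel → -ko → *tuseoko*.
*zufu*: last vowel = /u/, a high vowel → -ib → *zufuib*.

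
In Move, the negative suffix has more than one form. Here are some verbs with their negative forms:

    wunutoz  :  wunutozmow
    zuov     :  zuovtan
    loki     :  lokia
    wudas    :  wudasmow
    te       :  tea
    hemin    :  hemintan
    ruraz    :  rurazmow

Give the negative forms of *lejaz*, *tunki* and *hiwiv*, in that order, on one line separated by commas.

The pattern is sibilance of the final sound: -mow when the stem ends in a sibilant (*wunutoz*, *wudas*, *ruraz*); -tan when the stem ends in a non-sibilant consonant (*zuov*, *hemin*); -a when the stem ends in a vowel (*loki*, *te*).
*lejaz* — final sound /z/ (a sibilant) → -mow → *lejazmow*.
The final sound of *tunki* is /i/, which is a vowel, so the suffix is -a, giving *tunkia*.
The final sound of *hiwiv* is /v/, which is a non-sibilant consonant, so the suffix is -tan, giving *hiwivtan*.

lejazmow, tunkia, hiwivtan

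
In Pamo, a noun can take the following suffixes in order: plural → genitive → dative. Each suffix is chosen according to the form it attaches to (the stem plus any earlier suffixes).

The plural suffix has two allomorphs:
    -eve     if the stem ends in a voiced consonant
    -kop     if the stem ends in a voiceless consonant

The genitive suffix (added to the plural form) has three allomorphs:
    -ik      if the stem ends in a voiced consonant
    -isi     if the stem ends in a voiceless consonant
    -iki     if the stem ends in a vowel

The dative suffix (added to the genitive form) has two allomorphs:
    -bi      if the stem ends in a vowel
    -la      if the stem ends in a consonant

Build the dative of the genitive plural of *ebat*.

ebatkopisibi

The final consonant of *ebat* is /t/, which is voiceless, so the plural suffix is -kop, giving *ebatkop*.
The plural form *ebatkop*: final sound = /p/, a voiceless consonant → -isi → *ebatkopisi*.
Since the final sound of the genitive form *ebatkopisi* is /i/ (a vowel), it takes -bi, giving *ebatkopisibi*.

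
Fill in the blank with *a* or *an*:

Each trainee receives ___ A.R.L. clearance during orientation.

The indefinite article is chosen by the initial *sound* of the following word, not its spelling.
The initialism *A.R.L.* is read letter by letter; the first letter, A, is pronounced /eɪ/, which begins with a vowel sound.
So the article is *an*: Each trainee receives an A.R.L. clearance during orientation.

an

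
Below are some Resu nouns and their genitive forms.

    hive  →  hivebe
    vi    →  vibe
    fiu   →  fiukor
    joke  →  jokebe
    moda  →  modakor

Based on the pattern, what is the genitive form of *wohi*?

Looking at the last vowel of each stem: -be when the last vowel of the stem is a front vowel (*hive*, *vi*, *joke*); -kor when the last vowel of the stem is a back vowel (*fiu*, *moda*).
Since the last vowel of *wohi* is /i/ (a front vowel), it takes -be, giving *wohibe*.

wohibe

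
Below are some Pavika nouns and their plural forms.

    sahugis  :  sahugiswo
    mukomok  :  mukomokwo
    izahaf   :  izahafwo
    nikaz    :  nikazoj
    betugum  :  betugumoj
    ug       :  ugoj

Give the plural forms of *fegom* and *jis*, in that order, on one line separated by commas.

fegomoj, jiswo

The pattern is voicing of the final consonant: -wo when the stem ends in a voiceless consonant (*sahugis*, *mukomok*, *izahaf*); -oj when the stem ends in a voiced consonant (*nikaz*, *betugum*, *ug*).
*fegom* — final consonant /m/ (voiced) → -oj → *fegomoj*.
Since the final consonant of *jis* is /s/ (voiceless), it takes -wo, giving *jiswo*.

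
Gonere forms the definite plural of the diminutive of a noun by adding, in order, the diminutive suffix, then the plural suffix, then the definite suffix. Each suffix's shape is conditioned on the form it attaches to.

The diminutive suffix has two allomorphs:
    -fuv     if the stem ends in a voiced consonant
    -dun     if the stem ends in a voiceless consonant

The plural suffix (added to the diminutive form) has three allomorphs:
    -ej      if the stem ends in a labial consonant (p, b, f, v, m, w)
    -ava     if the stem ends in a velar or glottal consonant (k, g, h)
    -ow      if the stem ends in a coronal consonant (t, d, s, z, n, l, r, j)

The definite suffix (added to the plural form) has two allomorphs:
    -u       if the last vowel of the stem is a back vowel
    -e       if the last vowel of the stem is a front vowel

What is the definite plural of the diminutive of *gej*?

Since the final consonant of *gej* is /j/ (voiced), it takes -fuv, giving *gejfuv*.
Since the final consonant of the diminutive form *gejfuv* is /v/ (labial), it takes -ej, giving *gejfuvej*.
The plural form *gejfuvej* — last vowel /e/ (a front vowel) → -e → *gejfuveje*.

gejfuveje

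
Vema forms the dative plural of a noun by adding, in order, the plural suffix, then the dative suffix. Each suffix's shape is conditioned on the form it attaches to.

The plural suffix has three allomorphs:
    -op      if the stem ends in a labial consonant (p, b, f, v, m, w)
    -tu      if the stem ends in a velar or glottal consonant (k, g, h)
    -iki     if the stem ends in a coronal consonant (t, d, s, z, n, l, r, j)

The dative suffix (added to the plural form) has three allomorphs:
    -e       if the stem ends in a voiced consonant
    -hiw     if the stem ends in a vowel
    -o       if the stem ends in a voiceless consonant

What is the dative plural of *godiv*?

The final consonant of *godiv* is /v/, which is labial, so the plural suffix is -op, giving *godivop*.
The plural form *godivop*: final sound = /p/, a voiceless consonant → -o → *godivopo*.

godivopo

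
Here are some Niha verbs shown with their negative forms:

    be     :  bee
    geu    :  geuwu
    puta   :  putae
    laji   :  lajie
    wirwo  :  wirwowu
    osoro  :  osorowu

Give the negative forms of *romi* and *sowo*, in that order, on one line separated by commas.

romie, sowowu

Looking at the last vowel of each stem: -wu when the last vowel of the stem is a rounded vowel (*geu*, *wirwo*, *osoro*); -e when the last vowel of the stem is an unrounded vowel (*be*, *puta*, *laji*).
*romi* — last vowel /i/ (an unrounded vowel) → -e → *romie*.
The last vowel of *sowo* is /o/, which is a rounded vowel, so the suffix is -wu, giving *sowowu*.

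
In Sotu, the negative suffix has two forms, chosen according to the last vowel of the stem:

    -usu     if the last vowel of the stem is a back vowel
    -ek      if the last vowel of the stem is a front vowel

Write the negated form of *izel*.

The last vowel of *izel* is /e/, which is a front vowel, so the suffix is -ek, giving *izelek*.

izelek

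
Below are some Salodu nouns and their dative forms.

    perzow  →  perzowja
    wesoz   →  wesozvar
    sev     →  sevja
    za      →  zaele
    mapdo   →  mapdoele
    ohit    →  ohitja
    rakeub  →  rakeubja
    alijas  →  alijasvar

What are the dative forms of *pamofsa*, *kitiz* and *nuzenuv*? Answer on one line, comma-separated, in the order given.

pamofsaele, kitizvar, nuzenuvja

The pattern is sibilance of the final sound: -var when the stem ends in a sibilant (*wesoz*, *alijas*); -ja when the stem ends in a non-sibilant consonant (*perzow*, *sev*, *ohit*, *rakeub*); -ele when the stem ends in a vowel (*za*, *mapdo*).
The final sound of *pamofsa* is /a/, which is a vowel, so the suffix is -ele, giving *pamofsaele*.
Since the final sound of *kitiz* is /z/ (a sibilant), it takes -var, giving *kitizvar*.
*nuzenuv*: final sound = /v/, a non-sibilant consonant → -ja → *nuzenuvja*.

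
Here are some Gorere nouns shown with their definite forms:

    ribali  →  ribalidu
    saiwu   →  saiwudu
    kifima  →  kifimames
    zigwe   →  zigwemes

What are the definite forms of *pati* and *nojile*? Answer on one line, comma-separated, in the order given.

The pattern is height harmony: -du when the last vowel of the stem is a high vowel (*ribali*, *saiwu*); -mes when the last vowel of the stem is a non-high vowel (*kifima*, *zigwe*).
The last vowel of *pati* is /i/, which is a high vowel, so the suffix is -du, giving *patidu*.
*nojile* — last vowel /e/ (a non-high vowel) → -mes → *nojilemes*.

patidu, nojilemes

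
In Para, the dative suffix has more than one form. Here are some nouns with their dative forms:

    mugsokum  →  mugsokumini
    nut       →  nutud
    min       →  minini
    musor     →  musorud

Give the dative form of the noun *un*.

The alternation tracks the final consonant of the stem — -ini when the stem ends in a nasal (*mugsokum*, *min*); -ud when the stem ends in a non-nasal consonant (*nut*, *musor*).
Since the final consonant of *un* is /n/ (a nasal), it takes -ini, giving *unini*.

unini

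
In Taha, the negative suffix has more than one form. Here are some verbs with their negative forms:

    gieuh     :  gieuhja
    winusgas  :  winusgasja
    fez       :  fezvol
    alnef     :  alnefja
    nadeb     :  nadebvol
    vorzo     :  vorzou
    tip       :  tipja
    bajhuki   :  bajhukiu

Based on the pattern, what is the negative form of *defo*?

The alternation tracks the final sound of the stem — -ja when the stem ends in a voiceless consonant (*gieuh*, *winusgas*, *alnef*, *tip*); -vol when the stem ends in a voiced consonant (*fez*, *nadeb*); -u when the stem ends in a vowel (*vorzo*, *bajhuki*).
The final sound of *defo* is /o/, which is a vowel, so the suffix is -u, giving *defou*.

defou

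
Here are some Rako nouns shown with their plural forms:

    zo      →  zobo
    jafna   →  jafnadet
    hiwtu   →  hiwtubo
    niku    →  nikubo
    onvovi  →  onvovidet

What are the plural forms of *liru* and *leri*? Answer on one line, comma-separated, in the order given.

Looking at the last vowel of each stem: -bo when the last vowel of the stem is a rounded vowel (*zo*, *hiwtu*, *niku*); -det when the last vowel of the stem is an unrounded vowel (*jafna*, *onvovi*).
The last vowel of *liru* is /u/, which is a rounded vowel, so the suffix is -bo, giving *lirubo*.
The last vowel of *leri* is /i/, which is an unrounded vowel, so the suffix is -det, giving *leridet*.

lirubo, leridet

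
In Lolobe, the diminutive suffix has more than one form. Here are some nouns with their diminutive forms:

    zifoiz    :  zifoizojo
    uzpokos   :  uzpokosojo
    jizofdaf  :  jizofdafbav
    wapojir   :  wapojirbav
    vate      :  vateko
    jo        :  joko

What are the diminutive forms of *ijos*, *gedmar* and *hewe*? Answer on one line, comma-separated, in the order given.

The pattern is sibilance of the final sound: -ojo when the stem ends in a sibilant (*zifoiz*, *uzpokos*); -bav when the stem ends in a non-sibilant consonant (*jizofdaf*, *wapojir*); -ko when the stem ends in a vowel (*vate*, *jo*).
Since the final sound of *ijos* is /s/ (a sibilant), it takes -ojo, giving *ijosojo*.
Since the final sound of *gedmar* is /r/ (a non-sibilant consonant), it takes -bav, giving *gedmarbav*.
Since the final sound of *hewe* is /e/ (a vowel), it takes -ko, giving *heweko*.

ijosojo, gedmarbav, heweko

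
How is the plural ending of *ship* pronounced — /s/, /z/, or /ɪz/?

/s/

The stem *ship* ends in a voiceless non-sibilant consonant.
The plural suffix surfaces as /ɪz/ after sibilants, /s/ after other voiceless consonants, and /z/ after other voiced sounds.
So the plural -s on *ship* is pronounced /s/.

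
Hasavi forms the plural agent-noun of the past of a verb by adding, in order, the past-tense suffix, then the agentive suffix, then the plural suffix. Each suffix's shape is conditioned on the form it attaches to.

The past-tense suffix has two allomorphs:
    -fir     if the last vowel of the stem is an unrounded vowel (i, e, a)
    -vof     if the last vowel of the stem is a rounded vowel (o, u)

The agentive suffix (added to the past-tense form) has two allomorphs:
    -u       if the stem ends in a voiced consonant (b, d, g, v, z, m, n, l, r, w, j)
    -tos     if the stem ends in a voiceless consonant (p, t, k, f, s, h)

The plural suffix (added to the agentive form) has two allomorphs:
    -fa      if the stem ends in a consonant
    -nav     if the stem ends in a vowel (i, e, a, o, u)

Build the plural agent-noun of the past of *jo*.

The last vowel of *jo* is /o/, which is a rounded vowel, so the past-tense suffix is -vof, giving *jovof*.
The final consonant of the past-tense form *jovof* is /f/, which is voiceless, so the agentive suffix is -tos, giving *jovoftos*.
The agentive form *jovoftos* — final sound /s/ (a consonant) → -fa → *jovoftosfa*.

jovoftosfa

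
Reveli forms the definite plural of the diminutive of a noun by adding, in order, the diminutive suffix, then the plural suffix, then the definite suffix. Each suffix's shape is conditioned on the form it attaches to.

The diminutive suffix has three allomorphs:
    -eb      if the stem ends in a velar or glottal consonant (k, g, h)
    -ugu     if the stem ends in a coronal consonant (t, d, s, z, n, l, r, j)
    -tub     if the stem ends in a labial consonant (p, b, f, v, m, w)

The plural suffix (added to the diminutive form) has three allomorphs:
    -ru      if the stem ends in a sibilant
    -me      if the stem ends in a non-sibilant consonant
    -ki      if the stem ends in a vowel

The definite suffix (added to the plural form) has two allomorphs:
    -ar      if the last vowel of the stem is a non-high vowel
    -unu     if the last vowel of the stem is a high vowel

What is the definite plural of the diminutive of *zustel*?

zustelugukiunu

*zustel*: final consonant = /l/, coronal → -ugu → *zustelugu*.
The final sound of the diminutive form *zustelugu* is /u/, which is a vowel, so the plural suffix is -ki, giving *zusteluguki*.
Since the last vowel of the plural form *zusteluguki* is /i/ (a high vowel), it takes -unu, giving *zustelugukiunu*.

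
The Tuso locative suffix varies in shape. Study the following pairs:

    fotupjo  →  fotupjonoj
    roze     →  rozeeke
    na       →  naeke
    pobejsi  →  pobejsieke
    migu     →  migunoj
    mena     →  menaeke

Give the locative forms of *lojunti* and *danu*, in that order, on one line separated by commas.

The pattern is rounding harmony: -noj when the last vowel of the stem is a rounded vowel (*fotupjo*, *migu*); -eke when the last vowel of the stem is an unrounded vowel (*roze*, *na*, *pobejsi*, *mena*).
Since the last vowel of *lojunti* is /i/ (an unrounded vowel), it takes -eke, giving *lojuntieke*.
*danu* — last vowel /u/ (a rounded vowel) → -noj → *danunoj*.

lojuntieke, danunoj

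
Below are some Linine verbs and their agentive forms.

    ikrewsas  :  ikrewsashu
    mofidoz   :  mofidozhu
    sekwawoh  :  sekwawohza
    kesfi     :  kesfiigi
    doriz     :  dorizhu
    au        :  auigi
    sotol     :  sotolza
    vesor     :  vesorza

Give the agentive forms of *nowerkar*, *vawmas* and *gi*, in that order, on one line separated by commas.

nowerkarza, vawmashu, giigi

The suffix is conditioned by the final sound: -hu when the stem ends in a sibilant (*ikrewsas*, *mofidoz*, *doriz*); -za when the stem ends in a non-sibilant consonant (*sekwawoh*, *sotol*, *vesor*); -igi when the stem ends in a vowel (*kesfi*, *au*).
*nowerkar*: final sound = /r/, a non-sibilant consonant → -za → *nowerkarza*.
*vawmas* — final sound /s/ (a sibilant) → -hu → *vawmashu*.
The final sound of *gi* is /i/, which is a vowel, so the suffix is -igi, giving *giigi*.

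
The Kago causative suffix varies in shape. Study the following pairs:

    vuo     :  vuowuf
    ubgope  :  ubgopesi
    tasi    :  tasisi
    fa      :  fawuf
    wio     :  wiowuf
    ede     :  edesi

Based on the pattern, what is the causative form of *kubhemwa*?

The suffix is conditioned by the last vowel: -si when the last vowel of the stem is a front vowel (*ubgope*, *tasi*, *ede*); -wuf when the last vowel of the stem is a back vowel (*vuo*, *fa*, *wio*).
The last vowel of *kubhemwa* is /a/, which is a back vowel, so the suffix is -wuf, giving *kubhemwawuf*.

kubhemwawuf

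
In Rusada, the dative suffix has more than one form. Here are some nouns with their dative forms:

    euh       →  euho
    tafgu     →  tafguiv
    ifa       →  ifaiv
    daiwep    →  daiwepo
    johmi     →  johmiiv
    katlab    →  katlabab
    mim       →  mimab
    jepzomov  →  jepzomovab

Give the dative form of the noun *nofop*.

nofopo

The suffix is conditioned by the final sound: -o when the stem ends in a voiceless consonant (*euh*, *daiwep*); -ab when the stem ends in a voiced consonant (*katlab*, *mim*, *jepzomov*); -iv when the stem ends in a vowel (*tafgu*, *ifa*, *johmi*).
Since the final sound of *nofop* is /p/ (a voiceless consonant), it takes -o, giving *nofopo*.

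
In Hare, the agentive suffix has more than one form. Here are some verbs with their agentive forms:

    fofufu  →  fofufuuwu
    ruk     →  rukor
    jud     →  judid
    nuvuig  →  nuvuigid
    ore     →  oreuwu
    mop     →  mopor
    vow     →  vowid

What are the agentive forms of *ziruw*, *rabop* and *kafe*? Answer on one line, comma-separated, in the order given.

The pattern is voicing of the final sound: -or when the stem ends in a voiceless consonant (*ruk*, *mop*); -id when the stem ends in a voiced consonant (*jud*, *nuvuig*, *vow*); -uwu when the stem ends in a vowel (*fofufu*, *ore*).
The final sound of *ziruw* is /w/, which is a voiced consonant, so the suffix is -id, giving *ziruwid*.
Since the final sound of *rabop* is /p/ (a voiceless consonant), it takes -or, giving *rabopor*.
*kafe*: final sound = /e/, a vowel → -uwu → *kafeuwu*.

ziruwid, rabopor, kafeuwu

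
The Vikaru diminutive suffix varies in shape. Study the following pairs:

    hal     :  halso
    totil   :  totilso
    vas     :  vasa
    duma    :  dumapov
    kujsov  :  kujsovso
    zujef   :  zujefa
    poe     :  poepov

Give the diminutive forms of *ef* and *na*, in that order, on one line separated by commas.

efa, napov

Looking at the final sound of each stem: -a when the stem ends in a voiceless consonant (*vas*, *zujef*); -so when the stem ends in a voiced consonant (*hal*, *totil*, *kujsov*); -pov when the stem ends in a vowel (*duma*, *poe*).
*ef*: final sound = /f/, a voiceless consonant → -a → *efa*.
*na* — final sound /a/ (a vowel) → -pov → *napov*.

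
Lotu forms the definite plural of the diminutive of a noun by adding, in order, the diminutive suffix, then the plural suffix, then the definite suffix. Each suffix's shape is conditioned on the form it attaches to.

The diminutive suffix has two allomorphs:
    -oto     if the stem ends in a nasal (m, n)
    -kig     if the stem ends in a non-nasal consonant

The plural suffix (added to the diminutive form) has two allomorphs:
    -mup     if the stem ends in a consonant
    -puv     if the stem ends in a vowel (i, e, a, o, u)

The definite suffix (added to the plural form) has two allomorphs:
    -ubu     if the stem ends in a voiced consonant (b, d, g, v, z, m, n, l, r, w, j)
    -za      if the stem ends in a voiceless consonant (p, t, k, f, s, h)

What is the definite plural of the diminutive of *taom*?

*taom*: final consonant = /m/, a nasal → -oto → *taomoto*.
The diminutive form *taomoto*: final sound = /o/, a vowel → -puv → *taomotopuv*.
Since the final consonant of the plural form *taomotopuv* is /v/ (voiced), it takes -ubu, giving *taomotopuvubu*.

taomotopuvubu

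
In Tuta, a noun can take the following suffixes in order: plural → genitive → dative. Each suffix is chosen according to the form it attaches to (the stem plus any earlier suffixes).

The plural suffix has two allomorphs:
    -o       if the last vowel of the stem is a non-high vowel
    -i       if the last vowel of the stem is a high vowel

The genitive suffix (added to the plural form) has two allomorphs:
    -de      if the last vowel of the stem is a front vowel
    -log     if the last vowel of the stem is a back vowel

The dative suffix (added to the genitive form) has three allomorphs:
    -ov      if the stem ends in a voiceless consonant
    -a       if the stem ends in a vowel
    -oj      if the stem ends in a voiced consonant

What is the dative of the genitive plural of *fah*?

fahologoj

The last vowel of *fah* is /a/, which is a non-high vowel, so the plural suffix is -o, giving *faho*.
The plural form *faho* — last vowel /o/ (a back vowel) → -log → *faholog*.
Since the final sound of the genitive form *faholog* is /g/ (a voiced consonant), it takes -oj, giving *fahologoj*.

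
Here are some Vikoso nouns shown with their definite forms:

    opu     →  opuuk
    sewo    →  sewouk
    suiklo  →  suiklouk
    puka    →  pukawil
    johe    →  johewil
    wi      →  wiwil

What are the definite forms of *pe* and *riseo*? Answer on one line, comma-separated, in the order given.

pewil, riseouk

The suffix is conditioned by the last vowel: -uk when the last vowel of the stem is a rounded vowel (*opu*, *sewo*, *suiklo*); -wil when the last vowel of the stem is an unrounded vowel (*puka*, *johe*, *wi*).
*pe* — last vowel /e/ (an unrounded vowel) → -wil → *pewil*.
*riseo* — last vowel /o/ (a rounded vowel) → -uk → *riseouk*.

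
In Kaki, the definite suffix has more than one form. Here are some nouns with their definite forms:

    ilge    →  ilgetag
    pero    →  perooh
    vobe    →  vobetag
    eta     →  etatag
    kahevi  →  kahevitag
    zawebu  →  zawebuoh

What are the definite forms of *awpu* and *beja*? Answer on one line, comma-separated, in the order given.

awpuoh, bejatag

The pattern is rounding harmony: -oh when the last vowel of the stem is a rounded vowel (*pero*, *zawebu*); -tag when the last vowel of the stem is an unrounded vowel (*ilge*, *vobe*, *eta*, *kahevi*).
*awpu* — last vowel /u/ (a rounded vowel) → -oh → *awpuoh*.
*beja* — last vowel /a/ (an unrounded vowel) → -tag → *bejatag*.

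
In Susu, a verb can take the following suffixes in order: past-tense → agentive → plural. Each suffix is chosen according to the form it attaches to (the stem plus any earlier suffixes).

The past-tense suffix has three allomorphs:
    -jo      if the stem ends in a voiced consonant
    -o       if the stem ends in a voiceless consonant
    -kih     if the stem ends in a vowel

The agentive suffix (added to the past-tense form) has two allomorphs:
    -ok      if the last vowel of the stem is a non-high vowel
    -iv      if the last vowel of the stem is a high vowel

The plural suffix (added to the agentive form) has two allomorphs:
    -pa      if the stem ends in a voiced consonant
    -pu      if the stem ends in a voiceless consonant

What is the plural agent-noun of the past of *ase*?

asekihivpa

*ase* — final sound /e/ (a vowel) → -kih → *asekih*.
Since the last vowel of the past-tense form *asekih* is /i/ (a high vowel), it takes -iv, giving *asekihiv*.
The agentive form *asekihiv* — final consonant /v/ (voiced) → -pa → *asekihivpa*.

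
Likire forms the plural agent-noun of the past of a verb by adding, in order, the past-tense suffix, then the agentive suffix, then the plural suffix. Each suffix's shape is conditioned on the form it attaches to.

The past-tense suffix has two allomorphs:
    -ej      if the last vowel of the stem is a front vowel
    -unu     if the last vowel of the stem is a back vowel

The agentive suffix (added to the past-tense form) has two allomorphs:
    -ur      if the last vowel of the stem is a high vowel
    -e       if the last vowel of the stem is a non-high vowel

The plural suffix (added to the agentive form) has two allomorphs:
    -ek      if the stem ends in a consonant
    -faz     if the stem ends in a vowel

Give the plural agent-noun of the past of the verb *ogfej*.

ogfejejefaz

The last vowel of *ogfej* is /e/, which is a front vowel, so the past-tense suffix is -ej, giving *ogfejej*.
Since the last vowel of the past-tense form *ogfejej* is /e/ (a non-high vowel), it takes -e, giving *ogfejeje*.
The final sound of the agentive form *ogfejeje* is /e/, which is a vowel, so the plural suffix is -faz, giving *ogfejejefaz*.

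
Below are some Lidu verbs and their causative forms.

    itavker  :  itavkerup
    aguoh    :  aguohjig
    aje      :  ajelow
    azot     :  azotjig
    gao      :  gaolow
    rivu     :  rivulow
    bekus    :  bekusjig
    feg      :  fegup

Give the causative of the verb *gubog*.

gubogup

The alternation tracks the final sound of the stem — -jig when the stem ends in a voiceless consonant (*aguoh*, *azot*, *bekus*); -up when the stem ends in a voiced consonant (*itavker*, *feg*); -low when the stem ends in a vowel (*aje*, *gao*, *rivu*).
*gubog*: final sound = /g/, a voiced consonant → -up → *gubogup*.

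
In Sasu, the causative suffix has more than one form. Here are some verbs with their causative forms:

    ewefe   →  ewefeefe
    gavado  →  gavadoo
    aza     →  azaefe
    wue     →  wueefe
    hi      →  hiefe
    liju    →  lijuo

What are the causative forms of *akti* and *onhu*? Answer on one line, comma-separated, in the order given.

The suffix is conditioned by the last vowel: -o when the last vowel of the stem is a rounded vowel (*gavado*, *liju*); -efe when the last vowel of the stem is an unrounded vowel (*ewefe*, *aza*, *wue*, *hi*).
The last vowel of *akti* is /i/, which is an unrounded vowel, so the suffix is -efe, giving *aktiefe*.
Since the last vowel of *onhu* is /u/ (a rounded vowel), it takes -o, giving *onhuo*.

aktiefe, onhuo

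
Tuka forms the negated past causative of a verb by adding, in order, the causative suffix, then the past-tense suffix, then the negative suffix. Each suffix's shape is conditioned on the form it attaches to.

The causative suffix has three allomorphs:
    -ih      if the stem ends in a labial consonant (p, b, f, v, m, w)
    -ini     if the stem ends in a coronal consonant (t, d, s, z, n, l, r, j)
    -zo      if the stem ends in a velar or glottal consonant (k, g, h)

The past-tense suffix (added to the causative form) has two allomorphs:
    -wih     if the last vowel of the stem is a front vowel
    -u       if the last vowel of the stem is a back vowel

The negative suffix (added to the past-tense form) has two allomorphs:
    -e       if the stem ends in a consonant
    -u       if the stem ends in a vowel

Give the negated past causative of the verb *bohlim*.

bohlimihwihe

*bohlim* — final consonant /m/ (labial) → -ih → *bohlimih*.
The last vowel of the causative form *bohlimih* is /i/, which is a front vowel, so the past-tense suffix is -wih, giving *bohlimihwih*.
The past-tense form *bohlimihwih*: final sound = /h/, a consonant → -e → *bohlimihwihe*.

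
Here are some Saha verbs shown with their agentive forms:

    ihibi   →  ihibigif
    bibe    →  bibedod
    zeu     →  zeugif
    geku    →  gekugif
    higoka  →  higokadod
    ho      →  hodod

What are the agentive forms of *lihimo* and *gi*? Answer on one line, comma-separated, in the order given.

The alternation tracks the last vowel of the stem — -gif when the last vowel of the stem is a high vowel (*ihibi*, *zeu*, *geku*); -dod when the last vowel of the stem is a non-high vowel (*bibe*, *higoka*, *ho*).
Since the last vowel of *lihimo* is /o/ (a non-high vowel), it takes -dod, giving *lihimodod*.
*gi*: last vowel = /i/, a high vowel → -gif → *gigif*.

lihimodod, gigif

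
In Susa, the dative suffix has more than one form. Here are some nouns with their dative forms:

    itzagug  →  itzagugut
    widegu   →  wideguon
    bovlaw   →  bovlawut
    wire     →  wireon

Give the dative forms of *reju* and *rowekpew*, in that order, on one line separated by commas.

The suffix is conditioned by the final sound: -ut when the stem ends in a consonant (*itzagug*, *bovlaw*); -on when the stem ends in a vowel (*widegu*, *wire*).
*reju*: final sound = /u/, a vowel → -on → *rejuon*.
Since the final sound of *rowekpew* is /w/ (a consonant), it takes -ut, giving *rowekpewut*.

rejuon, rowekpewut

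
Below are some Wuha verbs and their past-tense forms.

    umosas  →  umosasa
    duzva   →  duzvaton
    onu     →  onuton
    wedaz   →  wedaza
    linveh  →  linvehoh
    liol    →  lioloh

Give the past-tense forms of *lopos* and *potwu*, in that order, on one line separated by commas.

loposa, potwuton

Looking at the final sound of each stem: -a when the stem ends in a sibilant (*umosas*, *wedaz*); -oh when the stem ends in a non-sibilant consonant (*linveh*, *liol*); -ton when the stem ends in a vowel (*duzva*, *onu*).
*lopos* — final sound /s/ (a sibilant) → -a → *loposa*.
The final sound of *potwu* is /u/, which is a vowel, so the suffix is -ton, giving *potwuton*.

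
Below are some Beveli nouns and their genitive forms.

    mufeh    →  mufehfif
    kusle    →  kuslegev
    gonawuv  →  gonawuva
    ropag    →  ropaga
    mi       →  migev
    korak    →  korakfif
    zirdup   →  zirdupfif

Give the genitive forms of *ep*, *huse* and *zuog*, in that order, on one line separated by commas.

epfif, husegev, zuoga

Looking at the final sound of each stem: -fif when the stem ends in a voiceless consonant (*mufeh*, *korak*, *zirdup*); -a when the stem ends in a voiced consonant (*gonawuv*, *ropag*); -gev when the stem ends in a vowel (*kusle*, *mi*).
Since the final sound of *ep* is /p/ (a voiceless consonant), it takes -fif, giving *epfif*.
The final sound of *huse* is /e/, which is a vowel, so the suffix is -gev, giving *husegev*.
*zuog*: final sound = /g/, a voiced consonant → -a → *zuoga*.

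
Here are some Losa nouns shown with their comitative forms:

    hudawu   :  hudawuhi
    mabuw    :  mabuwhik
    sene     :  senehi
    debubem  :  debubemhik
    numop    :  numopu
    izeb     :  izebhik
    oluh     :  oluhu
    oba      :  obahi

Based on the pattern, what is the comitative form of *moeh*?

The suffix is conditioned by the final sound: -u when the stem ends in a voiceless consonant (*numop*, *oluh*); -hik when the stem ends in a voiced consonant (*mabuw*, *debubem*, *izeb*); -hi when the stem ends in a vowel (*hudawu*, *sene*, *oba*).
*moeh*: final sound = /h/, a voiceless consonant → -u → *moehu*.

moehu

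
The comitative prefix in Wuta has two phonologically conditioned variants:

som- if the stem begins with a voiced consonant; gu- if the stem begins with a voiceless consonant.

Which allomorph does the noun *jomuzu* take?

som-

*jomuzu* — first consonant /j/ (voiced) → som-.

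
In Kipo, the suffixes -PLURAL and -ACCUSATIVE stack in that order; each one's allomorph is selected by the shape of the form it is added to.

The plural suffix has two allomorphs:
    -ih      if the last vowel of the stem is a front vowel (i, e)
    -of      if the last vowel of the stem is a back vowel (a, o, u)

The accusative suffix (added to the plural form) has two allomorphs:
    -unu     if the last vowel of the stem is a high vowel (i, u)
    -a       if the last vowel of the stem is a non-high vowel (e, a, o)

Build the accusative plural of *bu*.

buofa

*bu*: last vowel = /u/, a back vowel → -of → *buof*.
The plural form *buof*: last vowel = /o/, a non-high vowel → -a → *buofa*.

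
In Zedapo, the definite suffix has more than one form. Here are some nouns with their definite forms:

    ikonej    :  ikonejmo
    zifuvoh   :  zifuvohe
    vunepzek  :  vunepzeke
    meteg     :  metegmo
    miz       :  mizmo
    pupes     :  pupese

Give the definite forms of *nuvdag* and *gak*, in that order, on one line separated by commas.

The pattern is voicing of the final consonant: -e when the stem ends in a voiceless consonant (*zifuvoh*, *vunepzek*, *pupes*); -mo when the stem ends in a voiced consonant (*ikonej*, *meteg*, *miz*).
*nuvdag*: final consonant = /g/, voiced → -mo → *nuvdagmo*.
*gak* — final consonant /k/ (voiceless) → -e → *gake*.

nuvdagmo, gake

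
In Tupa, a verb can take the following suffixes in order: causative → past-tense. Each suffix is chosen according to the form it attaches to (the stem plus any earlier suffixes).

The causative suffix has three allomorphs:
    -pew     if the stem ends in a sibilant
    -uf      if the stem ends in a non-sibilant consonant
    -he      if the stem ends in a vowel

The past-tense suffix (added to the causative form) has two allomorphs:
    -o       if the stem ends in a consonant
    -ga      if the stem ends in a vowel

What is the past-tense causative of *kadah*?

*kadah*: final sound = /h/, a non-sibilant consonant → -uf → *kadahuf*.
The final sound of the causative form *kadahuf* is /f/, which is a consonant, so the past-tense suffix is -o, giving *kadahufo*.

kadahufo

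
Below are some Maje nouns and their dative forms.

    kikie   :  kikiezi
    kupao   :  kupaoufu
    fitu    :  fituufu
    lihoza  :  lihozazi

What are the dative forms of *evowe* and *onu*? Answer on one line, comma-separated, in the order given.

The alternation tracks the last vowel of the stem — -ufu when the last vowel of the stem is a rounded vowel (*kupao*, *fitu*); -zi when the last vowel of the stem is an unrounded vowel (*kikie*, *lihoza*).
*evowe* — last vowel /e/ (an unrounded vowel) → -zi → *evowezi*.
Since the last vowel of *onu* is /u/ (a rounded vowel), it takes -ufu, giving *onuufu*.

evowezi, onuufu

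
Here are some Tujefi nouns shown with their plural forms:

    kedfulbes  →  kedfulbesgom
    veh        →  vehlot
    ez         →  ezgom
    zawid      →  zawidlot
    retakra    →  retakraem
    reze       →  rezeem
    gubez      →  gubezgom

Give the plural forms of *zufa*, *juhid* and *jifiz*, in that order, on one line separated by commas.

zufaem, juhidlot, jifizgom

Looking at the final sound of each stem: -gom when the stem ends in a sibilant (*kedfulbes*, *ez*, *gubez*); -lot when the stem ends in a non-sibilant consonant (*veh*, *zawid*); -em when the stem ends in a vowel (*retakra*, *reze*).
The final sound of *zufa* is /a/, which is a vowel, so the suffix is -em, giving *zufaem*.
The final sound of *juhid* is /d/, which is a non-sibilant consonant, so the suffix is -lot, giving *juhidlot*.
The final sound of *jifiz* is /z/, which is a sibilant, so the suffix is -gom, giving *jifizgom*.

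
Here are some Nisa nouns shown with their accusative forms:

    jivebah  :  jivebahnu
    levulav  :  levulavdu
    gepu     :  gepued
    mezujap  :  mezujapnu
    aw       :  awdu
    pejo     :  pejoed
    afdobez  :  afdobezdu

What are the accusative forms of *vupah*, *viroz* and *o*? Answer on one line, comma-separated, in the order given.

vupahnu, virozdu, oed

The suffix is conditioned by the final sound: -nu when the stem ends in a voiceless consonant (*jivebah*, *mezujap*); -du when the stem ends in a voiced consonant (*levulav*, *aw*, *afdobez*); -ed when the stem ends in a vowel (*gepu*, *pejo*).
*vupah* — final sound /h/ (a voiceless consonant) → -nu → *vupahnu*.
*viroz*: final sound = /z/, a voiced consonant → -du → *virozdu*.
Since the final sound of *o* is /o/ (a vowel), it takes -ed, giving *oed*.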